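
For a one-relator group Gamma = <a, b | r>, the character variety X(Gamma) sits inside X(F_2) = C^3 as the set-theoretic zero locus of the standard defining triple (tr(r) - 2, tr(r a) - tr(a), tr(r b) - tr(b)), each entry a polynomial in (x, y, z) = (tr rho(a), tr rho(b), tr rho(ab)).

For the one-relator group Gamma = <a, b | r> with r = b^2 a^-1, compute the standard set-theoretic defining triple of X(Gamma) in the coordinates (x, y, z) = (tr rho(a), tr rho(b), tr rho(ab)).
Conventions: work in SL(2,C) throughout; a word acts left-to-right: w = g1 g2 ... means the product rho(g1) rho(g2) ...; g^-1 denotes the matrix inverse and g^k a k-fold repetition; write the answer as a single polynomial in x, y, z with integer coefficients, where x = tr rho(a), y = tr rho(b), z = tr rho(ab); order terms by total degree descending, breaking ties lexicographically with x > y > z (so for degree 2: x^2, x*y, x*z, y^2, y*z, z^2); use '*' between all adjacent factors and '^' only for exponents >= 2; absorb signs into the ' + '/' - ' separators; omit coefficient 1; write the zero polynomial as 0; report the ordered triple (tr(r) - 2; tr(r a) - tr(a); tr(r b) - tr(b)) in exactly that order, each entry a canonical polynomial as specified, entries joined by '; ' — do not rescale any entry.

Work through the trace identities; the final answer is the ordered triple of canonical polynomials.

tr(b^2) = tr(b) tr(b) - tr(1)  (reduce the b square) = y^2 - 2
apply: tr(b^2 a) = tr(b) tr(a b) - tr(a)  (reduce the b square) = y*z - x
apply: tr(b^2 a^-1) = tr(b^2) tr(a) - tr(b^2 a)  (eliminate a^-1) = x*y^2 - y*z - x
use: tr(b^3) = tr(b) tr(b^2) - tr(b)  (reduce the b square) = y^3 - 3*y
tr(b^3 a) = tr(b) tr(b a b) - tr(b a)  (reduce the b square) = y^2*z - x*y - z
apply: tr(b^2 a^-1 b) = tr(b^3) tr(a) - tr(b^3 a)  (eliminate a^-1) = x*y^3 - y^2*z - 2*x*y + z
assemble the triple (tr(r) - 2; tr(r a) - x; tr(r b) - y)

x*y^2 - y*z - x - 2; y^2 - x - 2; x*y^3 - y^2*z - 2*x*y - y + z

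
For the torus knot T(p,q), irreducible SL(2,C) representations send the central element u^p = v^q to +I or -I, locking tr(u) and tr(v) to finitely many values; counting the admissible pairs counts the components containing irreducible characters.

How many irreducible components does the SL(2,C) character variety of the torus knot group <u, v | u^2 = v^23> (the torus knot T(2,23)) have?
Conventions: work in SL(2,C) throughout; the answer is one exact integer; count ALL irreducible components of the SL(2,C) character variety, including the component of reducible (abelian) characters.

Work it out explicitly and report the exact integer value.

In the torus knot group T(2,23), u^2 = v^23 is central, so an irreducible representation sends it to +I or -I (Schur).
On an irreducible component, tr(u) is locked at 2*cos(pi*alpha/2) for some alpha in 1..1, and tr(v) at 2*cos(pi*beta/23) for some beta in 1..22.
The two central values (-1)^alpha I and (-1)^beta I must be the same matrix, so alpha and beta share a parity.
Counting: 1 odd alphas x 11 odd betas + 0 even alphas x 11 even betas = 11 + 0 = 11.
That is 11 components of irreducible characters, and with the reducible (abelian) component the total is 12.

12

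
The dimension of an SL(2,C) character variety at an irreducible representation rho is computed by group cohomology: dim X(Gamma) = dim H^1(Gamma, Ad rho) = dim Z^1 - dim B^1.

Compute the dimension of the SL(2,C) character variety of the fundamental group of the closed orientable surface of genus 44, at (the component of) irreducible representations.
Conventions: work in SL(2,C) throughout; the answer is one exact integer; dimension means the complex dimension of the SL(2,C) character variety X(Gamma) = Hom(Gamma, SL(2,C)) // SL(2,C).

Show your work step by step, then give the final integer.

258

Gamma = pi_1(Sigma_44) = < a_1, b_1, ..., a_44, b_44 | prod [a_i, b_i] > has 2g = 88 generators and 1 relator.
Before the relator condition, cocycle space has dim 3*88 = 264.
d_2 is surjective at irreducible rho (its cokernel H^2 is dual to H^0 = 0), so dim Z^1 = 264 - 3 = 261.
As always at irreducible rho, dim B^1 = 3.
Hence dim X = 261 - 3 = 258.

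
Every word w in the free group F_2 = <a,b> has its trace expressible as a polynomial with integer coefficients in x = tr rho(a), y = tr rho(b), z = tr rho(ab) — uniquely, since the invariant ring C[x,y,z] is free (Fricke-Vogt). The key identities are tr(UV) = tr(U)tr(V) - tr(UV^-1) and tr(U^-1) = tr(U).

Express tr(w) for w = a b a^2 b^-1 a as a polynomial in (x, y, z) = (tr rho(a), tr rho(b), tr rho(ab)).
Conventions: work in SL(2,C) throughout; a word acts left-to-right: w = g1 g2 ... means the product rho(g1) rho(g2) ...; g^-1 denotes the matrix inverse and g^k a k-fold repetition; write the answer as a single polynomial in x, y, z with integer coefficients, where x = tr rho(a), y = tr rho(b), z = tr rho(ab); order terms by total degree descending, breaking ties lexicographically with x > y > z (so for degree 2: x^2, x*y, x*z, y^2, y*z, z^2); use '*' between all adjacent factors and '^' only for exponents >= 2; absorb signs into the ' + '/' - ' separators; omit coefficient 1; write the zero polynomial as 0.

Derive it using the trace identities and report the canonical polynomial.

x^3*y*z - x^2*y^2 - x^2*z^2 + 2

tr(a b a) = tr(a) tr(b a) - tr(b)  (reduce the a square) = x*z - y
tr(b a^3) = tr(a) tr(a b a) - tr(a b)  (reduce the a square) = x^2*z - x*y - z
tr(a^2 b a^2) = tr(a) tr(b a^3) - tr(b a^2)  (reduce the a square) = x^3*z - x^2*y - 2*x*z + y
tr(b a b a) = tr(b a) tr(b a) - tr(1)  (split on b) = z^2 - 2
tr(b a b) = tr(b) tr(a b) - tr(a)  (reduce the b square) = y*z - x
tr(b a^2 b a) = tr(a) tr(b a b a) - tr(b a b)  (reduce the a square) = x*z^2 - y*z - x
tr(b^2) = tr(b) tr(b) - tr(1)  (reduce the b square) = y^2 - 2
tr(b a^2 b) = tr(a) tr(b^2 a) - tr(b^2)  (reduce the a square) = x*y*z - x^2 - y^2 + 2
tr(a^2 b a^2 b) = tr(a) tr(b a^2 b a) - tr(b a^2 b)  (reduce the a square) = x^2*z^2 - 2*x*y*z + y^2 - 2
tr(a b a^2 b^-1 a) = tr(a^2 b a^2) tr(b) - tr(a^2 b a^2 b)  (eliminate b^-1) = x^3*y*z - x^2*y^2 - x^2*z^2 + 2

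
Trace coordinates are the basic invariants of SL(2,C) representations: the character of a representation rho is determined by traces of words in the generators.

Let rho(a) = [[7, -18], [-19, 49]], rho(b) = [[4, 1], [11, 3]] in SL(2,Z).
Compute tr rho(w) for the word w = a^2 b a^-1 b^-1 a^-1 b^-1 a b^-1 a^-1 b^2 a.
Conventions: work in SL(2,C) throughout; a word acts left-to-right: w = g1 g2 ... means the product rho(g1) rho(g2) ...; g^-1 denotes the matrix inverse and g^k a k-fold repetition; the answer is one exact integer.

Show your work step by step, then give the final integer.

rho(a) = [[7, -18], [-19, 49]]
... * rho(a) = [[7, -18], [-19, 49]]  ->  [[391, -1008], [-1064, 2743]]
... * rho(b) = [[4, 1], [11, 3]]  ->  [[-9524, -2633], [25917, 7165]]
... * rho(a^-1) = [[49, 18], [19, 7]]  ->  [[-516703, -189863], [1406068, 516661]]
... * rho(b^-1) = [[3, -1], [-11, 4]]  ->  [[538384, -242749], [-1465067, 660576]]
... * rho(a^-1) = [[49, 18], [19, 7]]  ->  [[21768585, 7991669], [-59237339, -21747174]]
... * rho(b^-1) = [[3, -1], [-11, 4]]  ->  [[-22602604, 10198091], [61506897, -27751357]]
... * rho(a) = [[7, -18], [-19, 49]]  ->  [[-351981957, 906553331], [957824062, -2466940639]]
... * rho(b^-1) = [[3, -1], [-11, 4]]  ->  [[-11028032512, 3978195281], [30009819215, -10825586618]]
... * rho(a^-1) = [[49, 18], [19, 7]]  ->  [[-464787882749, -170657218249], [1264794995793, 464397639544]]
... * rho(b) = [[4, 1], [11, 3]]  ->  [[-3736380931735, -976759537496], [10167554018156, 2657987914425]]
... * rho(b) = [[4, 1], [11, 3]]  ->  [[-25689878639396, -6666659544223], [69908083131299, 18141517761431]]
... * rho(a) = [[7, -18], [-19, 49]]  ->  [[-53162619135535, 135751497842201], [144667744451904, -369411126053263]]
tr = -53162619135535 + -369411126053263 = -422573745188798

-422573745188798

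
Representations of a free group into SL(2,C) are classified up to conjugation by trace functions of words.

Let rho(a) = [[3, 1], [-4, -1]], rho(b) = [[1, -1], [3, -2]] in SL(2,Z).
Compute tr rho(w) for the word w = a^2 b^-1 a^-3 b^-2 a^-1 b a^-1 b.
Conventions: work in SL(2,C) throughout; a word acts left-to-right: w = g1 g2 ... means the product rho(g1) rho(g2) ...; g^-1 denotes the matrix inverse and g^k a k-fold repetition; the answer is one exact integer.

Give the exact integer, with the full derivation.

198106

rho(a) = [[3, 1], [-4, -1]]
... * rho(a) = [[3, 1], [-4, -1]]  ->  [[5, 2], [-8, -3]]
... * rho(b^-1) = [[-2, 1], [-3, 1]]  ->  [[-16, 7], [25, -11]]
... * rho(a^-1) = [[-1, -1], [4, 3]]  ->  [[44, 37], [-69, -58]]
... * rho(a^-1) = [[-1, -1], [4, 3]]  ->  [[104, 67], [-163, -105]]
... * rho(a^-1) = [[-1, -1], [4, 3]]  ->  [[164, 97], [-257, -152]]
... * rho(b^-1) = [[-2, 1], [-3, 1]]  ->  [[-619, 261], [970, -409]]
... * rho(b^-1) = [[-2, 1], [-3, 1]]  ->  [[455, -358], [-713, 561]]
... * rho(a^-1) = [[-1, -1], [4, 3]]  ->  [[-1887, -1529], [2957, 2396]]
... * rho(b) = [[1, -1], [3, -2]]  ->  [[-6474, 4945], [10145, -7749]]
... * rho(a^-1) = [[-1, -1], [4, 3]]  ->  [[26254, 21309], [-41141, -33392]]
... * rho(b) = [[1, -1], [3, -2]]  ->  [[90181, -68872], [-141317, 107925]]
tr = 90181 + 107925 = 198106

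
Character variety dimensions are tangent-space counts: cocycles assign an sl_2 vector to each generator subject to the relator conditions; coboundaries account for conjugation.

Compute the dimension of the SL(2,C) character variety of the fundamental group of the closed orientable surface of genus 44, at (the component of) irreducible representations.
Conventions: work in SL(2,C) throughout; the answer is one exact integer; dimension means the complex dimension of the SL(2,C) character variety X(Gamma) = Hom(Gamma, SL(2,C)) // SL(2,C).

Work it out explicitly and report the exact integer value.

Gamma = pi_1(Sigma_44) = < a_1, b_1, ..., a_44, b_44 | prod [a_i, b_i] > has 2g = 88 generators and 1 relator.
A cocycle assigns one sl_2 vector per generator subject to the relator condition d_2(z) = 0: dim of the unconstrained space is 3*2g = 264.
At an irreducible rho, H^2 = coker(d_2) vanishes (Poincare duality: H^2 is dual to H^0 = invariants = 0), so d_2 is surjective onto sl_2 and dim Z^1 = 264 - 3 = 261.
dim B^1 = 3 (coboundaries, injective at irreducible rho).
dim H^1 = 261 - 3 = 258 = dim X.

258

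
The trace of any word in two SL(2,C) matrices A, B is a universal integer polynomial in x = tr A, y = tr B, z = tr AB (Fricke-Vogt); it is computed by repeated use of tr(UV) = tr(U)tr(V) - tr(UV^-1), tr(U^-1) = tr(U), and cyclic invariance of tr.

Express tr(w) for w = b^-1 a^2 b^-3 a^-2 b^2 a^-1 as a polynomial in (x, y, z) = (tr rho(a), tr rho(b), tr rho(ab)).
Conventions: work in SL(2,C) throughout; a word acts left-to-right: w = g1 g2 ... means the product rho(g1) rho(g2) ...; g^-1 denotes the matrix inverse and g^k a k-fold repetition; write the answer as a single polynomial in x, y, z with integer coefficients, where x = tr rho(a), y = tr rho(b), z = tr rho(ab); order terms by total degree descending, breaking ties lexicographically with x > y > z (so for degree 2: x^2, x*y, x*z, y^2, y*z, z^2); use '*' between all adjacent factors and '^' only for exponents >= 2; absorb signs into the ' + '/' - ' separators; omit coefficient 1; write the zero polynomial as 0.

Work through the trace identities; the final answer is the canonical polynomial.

x^4*y^5*z - x^5*y^4 - x^3*y^6 - 2*x^3*y^4*z^2 - x^4*y^3*z + x^2*y^3*z^3 + 2*x^5*y^2 + 7*x^3*y^4 + 3*x^3*y^2*z^2 + x*y^6 + x*y^4*z^2 - 3*x^2*y^3*z - x^2*y*z^3 - x^5 - 11*x^3*y^2 - x^3*z^2 - 6*x*y^4 - 2*x*y^2*z^2 + 3*x^2*y*z + 5*x^3 + 9*x*y^2 + x*z^2 + y*z - 5*x

tr(b^2) = tr(b) tr(b) - tr(1)   [square of b] = y^2 - 2
tr(b a b) = tr(b) tr(a b) - tr(a)   [square of b] = y*z - x
tr(b^2 a b) = tr(b) tr(b a b) - tr(b a)   [square of b] = y^2*z - x*y - z
tr(a b a b) = tr(a b) tr(a b) - tr(1)   [split at a repeated a] = z^2 - 2
tr(a b a) = tr(a) tr(b a) - tr(b)   [square of a] = x*z - y
tr(b^2 a b a) = tr(b) tr(a b a b) - tr(a b a)   [square of b] = y*z^2 - x*z - y
tr(a^-1 b^2 a b) = tr(b^2 a b) tr(a) - tr(b^2 a b a)   [inverse elimination on a] = x*y^2*z - x^2*y - y*z^2 + y
tr(a b^-1 a^-1 b^2) = tr(a^-1 b^2 a) tr(b) - tr(a^-1 b^2 a b)   [inverse elimination on b] = -x*y^2*z + x^2*y + y^3 + y*z^2 - 3*y
tr(b^2 a^-1 b a) = tr(b a b^2) tr(a) - tr(b a b^2 a)   [inverse elimination on a] = x*y^2*z - x^2*y - y*z^2 + y
tr(a^2) = tr(a) tr(a) - tr(1)   [square of a] = x^2 - 2
tr(b a^2 b) = tr(b) tr(a^2 b) - tr(a^2)   [square of b] = x*y*z - x^2 - y^2 + 2
tr(b^2 a^2 b) = tr(b) tr(b a^2 b) - tr(b a^2)   [square of b] = x*y^2*z - x^2*y - y^3 - x*z + 3*y
tr(b a^2 b^3) = tr(b) tr(b^2 a^2 b) - tr(b^2 a^2)   [square of b] = x*y^3*z - x^2*y^2 - y^4 - 2*x*y*z + x^2 + 4*y^2 - 2
tr(b a b a^2 b) = tr(a) tr(b^2 a b a) - tr(b^2 a b)   [square of a] = x*y*z^2 - x^2*z - y^2*z + z
tr(b a b a^2) = tr(a) tr(b a b a) - tr(b a b)   [square of a] = x*z^2 - y*z - x
tr(b a^2 b^3 a) = tr(b) tr(b a b a^2 b) - tr(b a b a^2)   [square of b] = x*y^2*z^2 - x^2*y*z - y^3*z - x*z^2 + 2*y*z + x
tr(b^2 a^-1 b a^2 b) = tr(b a^2 b^3) tr(a) - tr(b a^2 b^3 a)   [inverse elimination on a] = x^2*y^3*z - x^3*y^2 - x*y^4 - x*y^2*z^2 - x^2*y*z + y^3*z + x^3 + 4*x*y^2 + x*z^2 - 2*y*z - 3*x
tr(b a^2 b a b) = tr(a) tr(b a b^2 a) - tr(b a b^2)   [square of a] = x*y*z^2 - x^2*z - y^2*z + z
tr(b a^2 b a b^2) = tr(b) tr(b a^2 b a b) - tr(b a^2 b a)   [square of b] = x*y^2*z^2 - x^2*y*z - y^3*z - x*z^2 + 2*y*z + x
tr(b a b a b a) = tr(a b) tr(a b a b) - tr(a^-1 b^-1)   [split at a repeated a] = z^3 - 3*z
tr(a b a^2 b a b) = tr(a) tr(b a b a b a) - tr(b a b a b)   [square of a] = x*z^3 - y*z^2 - 2*x*z + y
tr(a b a^2 b a) = tr(a) tr(b a^2 b a) - tr(b a^2 b)   [square of a] = x^2*z^2 - 2*x*y*z + y^2 - 2
tr(b a^2 b a b^2 a) = tr(b) tr(a b a^2 b a b) - tr(a b a^2 b a)   [square of b] = x*y*z^3 - x^2*z^2 - y^2*z^2 + 2
tr(b^2 a^-1 b a^2 b a) = tr(b a^2 b a b^2) tr(a) - tr(b a^2 b a b^2 a)   [inverse elimination on a] = x^2*y^2*z^2 - x^3*y*z - x*y^3*z - x*y*z^3 + y^2*z^2 + 2*x*y*z + x^2 - 2
tr(a^-1 b^2 a^-1 b a^2 b) = tr(b^2 a^-1 b a^2 b) tr(a) - tr(b^2 a^-1 b a^2 b a)   [inverse elimination on a] = x^3*y^3*z - x^4*y^2 - x^2*y^4 - 2*x^2*y^2*z^2 + 2*x*y^3*z + x*y*z^3 + x^4 + 4*x^2*y^2 + x^2*z^2 - y^2*z^2 - 4*x*y*z - 4*x^2 + 2
tr(a^2 b^-1 a^-1 b^2 a^-1 b) = tr(a^-1 b^2 a^-1 b a^2) tr(b) - tr(a^-1 b^2 a^-1 b a^2 b)   [inverse elimination on b] = -x^3*y^3*z + x^4*y^2 + x^2*y^4 + 2*x^2*y^2*z^2 - x*y^3*z - x*y*z^3 - x^4 - 5*x^2*y^2 - x^2*z^2 + 4*x*y*z + 4*x^2 + y^2 - 2
tr(a^-1 b^2 a^-1 b^-1 a^2 b^-1) = tr(a^2 b^-1 a^-1 b^2 a^-1) tr(b) - tr(a^2 b^-1 a^-1 b^2 a^-1 b)   [inverse elimination on b] = x^3*y^3*z - x^4*y^2 - x^2*y^4 - 2*x^2*y^2*z^2 + x*y*z^3 + x^4 + 6*x^2*y^2 + x^2*z^2 + y^4 + y^2*z^2 - 4*x*y*z - 4*x^2 - 4*y^2 + 2
tr(b^-1 a b^2 a) = tr(a b^2 a) tr(b) - tr(a b^2 a b)   [inverse elimination on b] = x*y^2*z - x^2*y - y^3 - y*z^2 + x*z + 3*y
tr(b^2 a^-1 b^-1 a) = tr(b^-1 a b^2) tr(a) - tr(b^-1 a b^2 a)   [inverse elimination on a] = -x*y^2*z + x^2*y + y^3 + y*z^2 - 3*y
tr(b^2 a^-1 b^-1 a^2 b^-2 a^-1) = tr(a^-1 b^2 a^-1 b^-1 a^2 b^-1) tr(b) - tr(a^-1 b^2 a^-1 b^-1 a^2)   [inverse elimination on b] = x^3*y^4*z - x^4*y^3 - x^2*y^5 - 2*x^2*y^3*z^2 + x*y^2*z^3 + x^4*y + 6*x^2*y^3 + x^2*y*z^2 + y^5 + y^3*z^2 - 3*x*y^2*z - 5*x^2*y - 5*y^3 - y*z^2 + 5*y
tr(b^-1 a) = tr(a) tr(b) - tr(a b)   [inverse elimination on b] = x*y - z
tr(b^-1 a^-2 b^2 a^-1 b^-1 a^2 b^-1) = tr(b^2 a^-1 b^-1 a^2 b^-2 a^-1) tr(a) - tr(b^2 a^-1 b^-1 a^2 b^-2)   [inverse elimination on a] = x^4*y^4*z - x^5*y^3 - x^3*y^5 - 2*x^3*y^3*z^2 + x^2*y^2*z^3 + x^5*y + 6*x^3*y^3 + x^3*y*z^2 + x*y^5 + x*y^3*z^2 - 3*x^2*y^2*z - 5*x^3*y - 5*x*y^3 - x*y*z^2 + 4*x*y + z
tr(a b^-1 a^-2 b^2) = tr(a^-1 b^2 a b^-1) tr(a) - tr(a^-1 b^2 a b^-1 a)   [inverse elimination on a] = -x^2*y^2*z + x^3*y + x*y^3 + x*y*z^2 - 3*x*y - z
tr(b a^-1 b a^2) = tr(b a^2 b) tr(a) - tr(b a^2 b a)   [inverse elimination on a] = x^2*y*z - x^3 - x*y^2 - x*z^2 + y*z + 3*x
tr(a^2 b^-1 a^-2 b^2 a^-1 b) = tr(b^2 a^-1 b a^2 b^-1 a^-1) tr(a) - tr(b^2 a^-1 b a^2 b^-1)   [inverse elimination on a] = -x^4*y^3*z + x^5*y^2 + x^3*y^4 + 2*x^3*y^2*z^2 - x^2*y^3*z - x^2*y*z^3 - x^5 - 5*x^3*y^2 - x^3*z^2 + 3*x^2*y*z + 5*x^3 + 2*x*y^2 + x*z^2 - y*z - 5*x
tr(b^-1 a^-2 b^2 a^-1 b^-1 a^2) = tr(a^2 b^-1 a^-2 b^2 a^-1) tr(b) - tr(a^2 b^-1 a^-2 b^2 a^-1 b)   [inverse elimination on b] = x^4*y^3*z - x^5*y^2 - x^3*y^4 - 2*x^3*y^2*z^2 + x^2*y*z^3 + x^5 + 6*x^3*y^2 + x^3*z^2 + x*y^4 + x*y^2*z^2 - 3*x^2*y*z - 5*x^3 - 5*x*y^2 - x*z^2 + 5*x
tr(b^-1 a^2 b^-3 a^-2 b^2 a^-1) = tr(b^-1 a^-2 b^2 a^-1 b^-1 a^2 b^-1) tr(b) - tr(b^-1 a^-2 b^2 a^-1 b^-1 a^2)   [inverse elimination on b] = x^4*y^5*z - x^5*y^4 - x^3*y^6 - 2*x^3*y^4*z^2 - x^4*y^3*z + x^2*y^3*z^3 + 2*x^5*y^2 + 7*x^3*y^4 + 3*x^3*y^2*z^2 + x*y^6 + x*y^4*z^2 - 3*x^2*y^3*z - x^2*y*z^3 - x^5 - 11*x^3*y^2 - x^3*z^2 - 6*x*y^4 - 2*x*y^2*z^2 + 3*x^2*y*z + 5*x^3 + 9*x*y^2 + x*z^2 + y*z - 5*x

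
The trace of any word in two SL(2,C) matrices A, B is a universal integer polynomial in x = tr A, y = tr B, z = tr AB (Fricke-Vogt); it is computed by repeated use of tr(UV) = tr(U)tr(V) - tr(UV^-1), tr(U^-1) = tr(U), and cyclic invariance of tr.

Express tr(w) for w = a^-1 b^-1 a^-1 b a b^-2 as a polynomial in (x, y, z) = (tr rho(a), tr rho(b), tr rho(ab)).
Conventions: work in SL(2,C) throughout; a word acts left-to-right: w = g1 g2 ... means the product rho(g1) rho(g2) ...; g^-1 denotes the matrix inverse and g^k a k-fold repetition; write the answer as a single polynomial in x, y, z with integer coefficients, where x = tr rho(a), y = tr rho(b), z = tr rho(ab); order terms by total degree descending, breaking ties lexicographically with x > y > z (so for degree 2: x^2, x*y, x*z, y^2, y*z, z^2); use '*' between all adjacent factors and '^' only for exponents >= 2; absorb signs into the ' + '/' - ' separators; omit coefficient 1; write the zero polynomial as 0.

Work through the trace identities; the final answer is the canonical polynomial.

-x*y^2*z^2 + x^2*y*z + y^3*z + y*z^3 - 3*y*z - x

tr(b^-1) = tr(b) = y
tr(b^-2) = tr(b^-1) * tr(b) - tr(1)   [inverse elimination on b] = y^2 - 2
tr(a b a) = tr(a) * tr(b a) - tr(b)   [square of a] = x*z - y
tr(b a b a) = tr(b a) * tr(b a) - tr(1)   [split at a repeated b] = z^2 - 2
tr(b a b) = tr(b) * tr(a b) - tr(a)   [square of b] = y*z - x
tr(a b a b a) = tr(a) * tr(b a b a) - tr(b a b)   [square of a] = x*z^2 - y*z - x
tr(a b a b a b) = tr(a b) * tr(a b a b) - tr(a^-1 b^-1)   [split at a repeated a] = z^3 - 3*z
tr(b a b a b^-1 a) = tr(a b a b a) * tr(b) - tr(a b a b a b)   [inverse elimination on b] = x*y*z^2 - y^2*z - z^3 - x*y + 3*z
tr(a b a b^-1 a^-1 b) = tr(b a b a b^-1) * tr(a) - tr(b a b a b^-1 a)   [inverse elimination on a] = -x*y*z^2 + x^2*z + y^2*z + z^3 - 3*z
tr(b^-1 a^-1 b^-1 a b a) = tr(a b a b^-1 a^-1) * tr(b) - tr(a b a b^-1 a^-1 b)   [inverse elimination on b] = x*y*z^2 - x^2*z - y^2*z - z^3 + x*y + 3*z
tr(b a b^-2 a^-1 b^-1 a) = tr(b^-1 a^-1 b^-1 a b a) * tr(b) - tr(b^-1 a^-1 b^-1 a b a b)   [inverse elimination on b] = x*y^2*z^2 - x^2*y*z - y^3*z - y*z^3 + x*y^2 + 3*y*z - x
tr(a^-1 b^-1 a^-1 b a b^-2) = tr(b a b^-2 a^-1 b^-1) * tr(a) - tr(b a b^-2 a^-1 b^-1 a)   [inverse elimination on a] = -x*y^2*z^2 + x^2*y*z + y^3*z + y*z^3 - 3*y*z - x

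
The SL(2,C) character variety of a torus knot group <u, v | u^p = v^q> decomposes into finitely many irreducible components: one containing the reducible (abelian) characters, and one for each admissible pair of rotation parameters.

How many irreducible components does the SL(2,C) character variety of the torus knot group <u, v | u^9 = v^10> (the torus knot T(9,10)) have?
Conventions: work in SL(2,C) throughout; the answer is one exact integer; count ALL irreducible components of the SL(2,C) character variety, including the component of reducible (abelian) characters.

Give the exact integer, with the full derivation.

37

In the torus knot group T(9,10), u^9 = v^10 is central, so an irreducible representation sends it to +I or -I (Schur).
On an irreducible component, tr(u) is locked at 2*cos(pi*alpha/9) for some alpha in 1..8, and tr(v) at 2*cos(pi*beta/10) for some beta in 1..9.
The two central values (-1)^alpha I and (-1)^beta I must be the same matrix, so alpha and beta share a parity.
count pairs: odd alpha (4 choices) x odd beta (5), plus even alpha (4) x even beta (4): 4*5 + 4*4 = 36.
components with irreducible characters: 36; plus the single component of reducible (abelian) characters: total 37.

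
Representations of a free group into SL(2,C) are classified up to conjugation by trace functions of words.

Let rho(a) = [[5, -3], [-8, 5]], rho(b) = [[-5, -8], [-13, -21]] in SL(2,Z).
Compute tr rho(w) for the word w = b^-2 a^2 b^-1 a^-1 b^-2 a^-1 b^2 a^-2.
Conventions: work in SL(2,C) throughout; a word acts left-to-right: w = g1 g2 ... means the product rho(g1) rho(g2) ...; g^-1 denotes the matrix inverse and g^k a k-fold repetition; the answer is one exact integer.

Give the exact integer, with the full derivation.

rho(b^-1) = [[-21, 8], [13, -5]]
... * rho(b^-1) = [[-21, 8], [13, -5]]  ->  [[545, -208], [-338, 129]]
... * rho(a) = [[5, -3], [-8, 5]]  ->  [[4389, -2675], [-2722, 1659]]
... * rho(a) = [[5, -3], [-8, 5]]  ->  [[43345, -26542], [-26882, 16461]]
... * rho(b^-1) = [[-21, 8], [13, -5]]  ->  [[-1255291, 479470], [778515, -297361]]
... * rho(a^-1) = [[5, 3], [8, 5]]  ->  [[-2440695, -1368523], [1513687, 848740]]
... * rho(b^-1) = [[-21, 8], [13, -5]]  ->  [[33463796, -12682945], [-20753807, 7865796]]
... * rho(b^-1) = [[-21, 8], [13, -5]]  ->  [[-867618001, 331125093], [538085295, -205359436]]
... * rho(a^-1) = [[5, 3], [8, 5]]  ->  [[-1689089261, -947228538], [1047550987, 587458705]]
... * rho(b) = [[-5, -8], [-13, -21]]  ->  [[20759417299, 33404513386], [-12874718100, -20717040701]]
... * rho(b) = [[-5, -8], [-13, -21]]  ->  [[-538055760513, -867570119498], [333695119613, 538055599521]]
... * rho(a^-1) = [[5, 3], [8, 5]]  ->  [[-9630839758549, -5952017879029], [5972920394233, 3691363356444]]
... * rho(a^-1) = [[5, 3], [8, 5]]  ->  [[-95770341824977, -58652608670792], [59395508822717, 36375577964919]]
tr = -95770341824977 + 36375577964919 = -59394763860058

-59394763860058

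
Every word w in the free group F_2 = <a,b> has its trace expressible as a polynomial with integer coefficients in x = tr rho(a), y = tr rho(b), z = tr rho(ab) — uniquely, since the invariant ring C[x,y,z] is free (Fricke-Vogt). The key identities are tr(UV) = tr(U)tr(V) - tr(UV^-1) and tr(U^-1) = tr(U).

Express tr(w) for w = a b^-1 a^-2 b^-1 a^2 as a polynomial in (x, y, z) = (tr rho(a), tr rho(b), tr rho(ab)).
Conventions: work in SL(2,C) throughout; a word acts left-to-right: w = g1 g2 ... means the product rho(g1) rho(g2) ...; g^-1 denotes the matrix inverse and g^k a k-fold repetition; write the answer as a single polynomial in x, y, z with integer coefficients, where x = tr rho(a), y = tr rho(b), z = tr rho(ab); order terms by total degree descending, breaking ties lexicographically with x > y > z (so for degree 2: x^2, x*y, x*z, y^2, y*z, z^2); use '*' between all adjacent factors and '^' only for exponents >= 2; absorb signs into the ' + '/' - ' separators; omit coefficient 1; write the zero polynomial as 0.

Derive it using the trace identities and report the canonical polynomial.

x^4*y*z - x^5 - x^3*y^2 - x^3*z^2 - x^2*y*z + 5*x^3 + 2*x*y^2 + x*z^2 - y*z - 5*x

and trace(b^-1 a) = trace(a) trace(b) - trace(a b) = x*y - z
next, trace(b^2 a) = trace(b) trace(a b) - trace(a) = y*z - x
trace(b^2) = trace(b) trace(b) - trace(1) = y^2 - 2
and trace(b^2 a^2) = trace(a) trace(b^2 a) - trace(b^2) = x*y*z - x^2 - y^2 + 2
trace(b a^3 b) = trace(a) trace(b^2 a^2) - trace(b^2 a) = x^2*y*z - x^3 - x*y^2 - y*z + 3*x
trace(b a b a) = trace(b a) trace(b a) - trace(1)   [split at repeated b] = z^2 - 2
trace(b a b a^2) = trace(a) trace(b a b a) - trace(b a b) = x*z^2 - y*z - x
and trace(b a^3 b a) = trace(a) trace(b a b a^2) - trace(b a b a) = x^2*z^2 - x*y*z - x^2 - z^2 + 2
next, trace(a^-1 b a^3 b) = trace(b a^3 b) trace(a) - trace(b a^3 b a) = x^3*y*z - x^4 - x^2*y^2 - x^2*z^2 + 4*x^2 + z^2 - 2
trace(a^3 b a^-2 b) = trace(a^-1 b a^3 b) trace(a) - trace(a^-1 b a^3 b a) = x^4*y*z - x^5 - x^3*y^2 - x^3*z^2 - x^2*y*z + 5*x^3 + x*y^2 + x*z^2 + y*z - 5*x
trace(a^-2 b^-1 a^3 b) = trace(a^3 b a^-2) trace(b) - trace(a^3 b a^-2 b) = -x^4*y*z + x^5 + x^3*y^2 + x^3*z^2 + x^2*y*z - 5*x^3 - x*y^2 - x*z^2 + 5*x
trace(a b^-1 a^-2 b^-1 a^2) = trace(a^-2 b^-1 a^3) trace(b) - trace(a^-2 b^-1 a^3 b) = x^4*y*z - x^5 - x^3*y^2 - x^3*z^2 - x^2*y*z + 5*x^3 + 2*x*y^2 + x*z^2 - y*z - 5*x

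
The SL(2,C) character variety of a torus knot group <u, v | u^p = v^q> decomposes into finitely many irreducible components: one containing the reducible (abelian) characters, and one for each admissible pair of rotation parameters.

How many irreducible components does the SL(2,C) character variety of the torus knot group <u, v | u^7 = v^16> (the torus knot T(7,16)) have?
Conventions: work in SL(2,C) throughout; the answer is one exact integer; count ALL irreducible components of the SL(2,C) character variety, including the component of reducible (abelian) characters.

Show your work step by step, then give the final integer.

46

In the torus knot group T(7,16), u^7 = v^16 is central, so an irreducible representation sends it to +I or -I (Schur).
This locks tr(u) to 2*cos(pi*alpha/7), alpha in 1..6, and tr(v) to 2*cos(pi*beta/16), beta in 1..15, on each component of irreducible characters.
u^7 = (-1)^alpha I and v^16 = (-1)^beta I must agree, so alpha and beta have equal parity.
count pairs: odd alpha (3 choices) x odd beta (8), plus even alpha (3) x even beta (7): 3*8 + 3*7 = 45.
components with irreducible characters: 45; plus the single component of reducible (abelian) characters: total 46.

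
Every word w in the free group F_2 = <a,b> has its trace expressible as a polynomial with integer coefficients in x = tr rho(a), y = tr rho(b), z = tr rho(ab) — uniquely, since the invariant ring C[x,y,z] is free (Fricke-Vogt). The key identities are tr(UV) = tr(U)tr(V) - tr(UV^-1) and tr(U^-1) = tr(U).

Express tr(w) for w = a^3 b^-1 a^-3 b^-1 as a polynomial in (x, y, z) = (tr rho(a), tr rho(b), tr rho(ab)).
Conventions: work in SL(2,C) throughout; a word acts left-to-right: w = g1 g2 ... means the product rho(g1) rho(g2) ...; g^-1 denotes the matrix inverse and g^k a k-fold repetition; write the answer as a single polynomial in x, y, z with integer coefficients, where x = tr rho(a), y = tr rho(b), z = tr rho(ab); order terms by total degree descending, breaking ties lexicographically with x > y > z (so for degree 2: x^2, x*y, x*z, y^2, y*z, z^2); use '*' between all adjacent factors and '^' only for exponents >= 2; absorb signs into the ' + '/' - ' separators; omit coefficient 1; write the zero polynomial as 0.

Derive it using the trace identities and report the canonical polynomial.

next, tr(b^-1) = tr(b) = y
next, tr(a b a) = tr(a) tr(b a) - tr(b) = x*z - y
tr(a^3 b) = tr(a) tr(a b a) - tr(a b) = x^2*z - x*y - z
tr(a^2) = tr(a) tr(a) - tr(1) = x^2 - 2
tr(a^3) = tr(a) tr(a^2) - tr(a) = x^3 - 3*x
tr(b a^3 b) = tr(b) tr(a^3 b) - tr(a^3) = x^2*y*z - x^3 - x*y^2 - y*z + 3*x
tr(b a b a) = tr(b a) tr(b a) - tr(1) = z^2 - 2
tr(b a b) = tr(b) tr(a b) - tr(a) = y*z - x
and tr(b a b a^2) = tr(a) tr(b a b a) - tr(b a b) = x*z^2 - y*z - x
next, tr(b a^3 b a) = tr(a) tr(b a b a^2) - tr(b a b a) = x^2*z^2 - x*y*z - x^2 - z^2 + 2
tr(a^-1 b a^3 b) = tr(b a^3 b) tr(a) - tr(b a^3 b a) = x^3*y*z - x^4 - x^2*y^2 - x^2*z^2 + 4*x^2 + z^2 - 2
tr(a^-1 b a^3 b a^-1) = tr(a^-1 b a^3 b) tr(a) - tr(a^-1 b a^3 b a) = x^4*y*z - x^5 - x^3*y^2 - x^3*z^2 - x^2*y*z + 5*x^3 + x*y^2 + x*z^2 + y*z - 5*x
tr(a^3 b a^-3 b) = tr(a^-1 b a^3 b a^-1) tr(a) - tr(a^-1 b a^3 b) = x^5*y*z - x^6 - x^4*y^2 - x^4*z^2 - 2*x^3*y*z + 6*x^4 + 2*x^2*y^2 + 2*x^2*z^2 + x*y*z - 9*x^2 - z^2 + 2
tr(a^-3 b^-1 a^3 b) = tr(a^3 b a^-3) tr(b) - tr(a^3 b a^-3 b) = -x^5*y*z + x^6 + x^4*y^2 + x^4*z^2 + 2*x^3*y*z - 6*x^4 - 2*x^2*y^2 - 2*x^2*z^2 - x*y*z + 9*x^2 + y^2 + z^2 - 2
next, tr(a^3 b^-1 a^-3 b^-1) = tr(a^-3 b^-1 a^3) tr(b) - tr(a^-3 b^-1 a^3 b) = x^5*y*z - x^6 - x^4*y^2 - x^4*z^2 - 2*x^3*y*z + 6*x^4 + 2*x^2*y^2 + 2*x^2*z^2 + x*y*z - 9*x^2 - z^2 + 2

x^5*y*z - x^6 - x^4*y^2 - x^4*z^2 - 2*x^3*y*z + 6*x^4 + 2*x^2*y^2 + 2*x^2*z^2 + x*y*z - 9*x^2 - z^2 + 2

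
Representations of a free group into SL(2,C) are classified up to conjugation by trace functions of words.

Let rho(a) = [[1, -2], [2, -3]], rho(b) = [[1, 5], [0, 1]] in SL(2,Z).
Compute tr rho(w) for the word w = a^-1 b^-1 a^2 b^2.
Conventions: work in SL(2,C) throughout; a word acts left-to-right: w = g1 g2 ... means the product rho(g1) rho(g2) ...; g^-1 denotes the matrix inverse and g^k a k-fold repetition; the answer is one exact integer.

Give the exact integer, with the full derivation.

rho(a^-1) = [[-3, 2], [-2, 1]]
... * rho(b^-1) = [[1, -5], [0, 1]]  ->  [[-3, 17], [-2, 11]]
... * rho(a) = [[1, -2], [2, -3]]  ->  [[31, -45], [20, -29]]
... * rho(a) = [[1, -2], [2, -3]]  ->  [[-59, 73], [-38, 47]]
... * rho(b) = [[1, 5], [0, 1]]  ->  [[-59, -222], [-38, -143]]
... * rho(b) = [[1, 5], [0, 1]]  ->  [[-59, -517], [-38, -333]]
tr = -59 + -333 = -392

-392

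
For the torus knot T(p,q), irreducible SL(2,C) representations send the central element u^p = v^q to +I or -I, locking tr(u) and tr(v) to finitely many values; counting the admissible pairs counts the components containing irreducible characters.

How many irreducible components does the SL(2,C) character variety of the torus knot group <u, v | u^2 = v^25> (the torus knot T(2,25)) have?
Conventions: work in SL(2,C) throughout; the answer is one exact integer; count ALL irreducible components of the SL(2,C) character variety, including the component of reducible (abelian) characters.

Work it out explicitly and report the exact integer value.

In the torus knot group T(2,25), u^2 = v^25 is central, so an irreducible representation sends it to +I or -I (Schur).
On an irreducible component, tr(u) is locked at 2*cos(pi*alpha/2) for some alpha in 1..1, and tr(v) at 2*cos(pi*beta/25) for some beta in 1..24.
Consistency of u^2 = (-1)^alpha I with v^25 = (-1)^beta I forces alpha = beta (mod 2).
count pairs: odd alpha (1 choices) x odd beta (12), plus even alpha (0) x even beta (12): 1*12 + 0*12 = 12.
That is 12 components of irreducible characters, and with the reducible (abelian) component the total is 13.

13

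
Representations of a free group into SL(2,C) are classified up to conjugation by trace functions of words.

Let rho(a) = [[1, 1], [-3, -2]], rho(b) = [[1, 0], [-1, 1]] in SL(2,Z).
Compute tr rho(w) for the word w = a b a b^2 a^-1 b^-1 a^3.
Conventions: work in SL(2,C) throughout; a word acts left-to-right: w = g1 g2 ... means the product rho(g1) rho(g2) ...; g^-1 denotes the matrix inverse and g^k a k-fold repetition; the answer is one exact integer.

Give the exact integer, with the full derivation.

rho(a) = [[1, 1], [-3, -2]]
... * rho(b) = [[1, 0], [-1, 1]]  ->  [[0, 1], [-1, -2]]
... * rho(a) = [[1, 1], [-3, -2]]  ->  [[-3, -2], [5, 3]]
... * rho(b) = [[1, 0], [-1, 1]]  ->  [[-1, -2], [2, 3]]
... * rho(b) = [[1, 0], [-1, 1]]  ->  [[1, -2], [-1, 3]]
... * rho(a^-1) = [[-2, -1], [3, 1]]  ->  [[-8, -3], [11, 4]]
... * rho(b^-1) = [[1, 0], [1, 1]]  ->  [[-11, -3], [15, 4]]
... * rho(a) = [[1, 1], [-3, -2]]  ->  [[-2, -5], [3, 7]]
... * rho(a) = [[1, 1], [-3, -2]]  ->  [[13, 8], [-18, -11]]
... * rho(a) = [[1, 1], [-3, -2]]  ->  [[-11, -3], [15, 4]]
tr = -11 + 4 = -7

-7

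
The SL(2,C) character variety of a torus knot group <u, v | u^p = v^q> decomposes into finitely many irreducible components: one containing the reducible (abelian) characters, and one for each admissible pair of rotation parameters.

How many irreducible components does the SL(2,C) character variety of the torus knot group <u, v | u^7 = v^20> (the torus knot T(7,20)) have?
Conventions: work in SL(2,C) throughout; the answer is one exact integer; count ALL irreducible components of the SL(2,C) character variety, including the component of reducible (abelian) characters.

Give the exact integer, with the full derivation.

58

For T(7,20): irreducibility forces the central element u^7 = v^20 to one of +I, -I.
On an irreducible component, tr(u) is locked at 2*cos(pi*alpha/7) for some alpha in 1..6, and tr(v) at 2*cos(pi*beta/20) for some beta in 1..19.
Consistency of u^7 = (-1)^alpha I with v^20 = (-1)^beta I forces alpha = beta (mod 2).
Enumerate parity-matched pairs: 3*10 odd-odd plus 3*9 even-even gives 57.
components with irreducible characters: 57; plus the single component of reducible (abelian) characters: total 58.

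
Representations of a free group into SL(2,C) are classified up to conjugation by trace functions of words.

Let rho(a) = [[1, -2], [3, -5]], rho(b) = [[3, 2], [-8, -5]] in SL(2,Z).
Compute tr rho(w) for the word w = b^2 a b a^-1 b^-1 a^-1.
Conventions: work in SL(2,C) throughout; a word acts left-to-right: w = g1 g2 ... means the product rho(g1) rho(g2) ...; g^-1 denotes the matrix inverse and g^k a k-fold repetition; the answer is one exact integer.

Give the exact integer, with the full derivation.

rho(b) = [[3, 2], [-8, -5]]
... * rho(b) = [[3, 2], [-8, -5]]  ->  [[-7, -4], [16, 9]]
... * rho(a) = [[1, -2], [3, -5]]  ->  [[-19, 34], [43, -77]]
... * rho(b) = [[3, 2], [-8, -5]]  ->  [[-329, -208], [745, 471]]
... * rho(a^-1) = [[-5, 2], [-3, 1]]  ->  [[2269, -866], [-5138, 1961]]
... * rho(b^-1) = [[-5, -2], [8, 3]]  ->  [[-18273, -7136], [41378, 16159]]
... * rho(a^-1) = [[-5, 2], [-3, 1]]  ->  [[112773, -43682], [-255367, 98915]]
tr = 112773 + 98915 = 211688

211688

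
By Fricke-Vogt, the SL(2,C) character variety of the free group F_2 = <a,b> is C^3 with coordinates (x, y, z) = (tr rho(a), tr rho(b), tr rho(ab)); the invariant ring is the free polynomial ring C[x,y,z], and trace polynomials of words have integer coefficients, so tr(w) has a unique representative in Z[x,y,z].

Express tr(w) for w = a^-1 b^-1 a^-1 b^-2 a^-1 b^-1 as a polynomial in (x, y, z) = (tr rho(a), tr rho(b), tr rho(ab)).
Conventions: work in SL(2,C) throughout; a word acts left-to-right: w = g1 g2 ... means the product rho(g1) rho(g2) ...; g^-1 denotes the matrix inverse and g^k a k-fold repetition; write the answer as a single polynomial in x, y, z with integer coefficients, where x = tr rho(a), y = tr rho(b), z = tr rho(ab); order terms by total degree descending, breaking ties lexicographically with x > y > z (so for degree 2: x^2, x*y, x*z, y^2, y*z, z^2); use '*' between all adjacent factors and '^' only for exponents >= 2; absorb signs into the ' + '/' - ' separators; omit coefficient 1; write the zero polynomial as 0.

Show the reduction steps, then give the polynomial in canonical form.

y*z^3 - x*z^2 - 2*y*z + x

reduce: tr(b^-1) = tr(b) = y
reduce: tr(b^-2) = tr(b^-1)*tr(b) - tr(1)   [inverse elimination on b] = y^2 - 2
tr(a b^-1) = tr(a)*tr(b) - tr(a b)   [inverse elimination on b] = x*y - z
tr(b^-2 a) = tr(a b^-1)*tr(b) - tr(a)   [inverse elimination on b] = x*y^2 - y*z - x
tr(b^-2 a^-1) = tr(b^-2)*tr(a) - tr(b^-2 a)   [inverse elimination on a] = y*z - x
tr(b^-3 a^-1) = tr(b^-2 a^-1)*tr(b) - tr(b^-2 a^-1 b)   [inverse elimination on b] = y^2*z - x*y - z
tr(b^-3) = tr(b^-2)*tr(b) - tr(b^-1)   [inverse elimination on b] = y^3 - 3*y
reduce: tr(b^-2 a^-2 b^-1) = tr(b^-3 a^-1)*tr(a) - tr(b^-3)   [inverse elimination on a] = x*y^2*z - x^2*y - y^3 - x*z + 3*y
so tr(a b a) = tr(a)*tr(b a) - tr(b)   [square of a] = x*z - y
so tr(a b a b) = tr(b a)*tr(b a) - tr(1)   [split at a repeated b] = z^2 - 2
so tr(b a b^-1 a) = tr(a b a)*tr(b) - tr(a b a b)   [inverse elimination on b] = x*y*z - y^2 - z^2 + 2
so tr(a^-1 b a b^-1) = tr(b a b^-1)*tr(a) - tr(b a b^-1 a)   [inverse elimination on a] = -x*y*z + x^2 + y^2 + z^2 - 2
so tr(a b^-1 a^-2 b) = tr(a^-1 b a b^-1)*tr(a) - tr(a^-1 b a b^-1 a)   [inverse elimination on a] = -x^2*y*z + x^3 + x*y^2 + x*z^2 - 3*x
tr(a^-2 b^-1 a b^-1) = tr(a b^-1 a^-2)*tr(b) - tr(a b^-1 a^-2 b)   [inverse elimination on b] = x^2*y*z - x^3 - x*y^2 - x*z^2 + y*z + 3*x
tr(b^-2 a^-2 b^-1 a) = tr(a^-2 b^-1 a b^-1)*tr(b) - tr(a^-2 b^-1 a)   [inverse elimination on b] = x^2*y^2*z - x^3*y - x*y^3 - x*y*z^2 + y^2*z + 3*x*y - z
so tr(a^-1 b^-1 a^-1 b^-2 a^-1) = tr(b^-2 a^-2 b^-1)*tr(a) - tr(b^-2 a^-2 b^-1 a)   [inverse elimination on a] = x*y*z^2 - x^2*z - y^2*z + z
reduce: tr(b a^-1 b^-2 a) = tr(a b a^-1 b^-1)*tr(b) - tr(a b a^-1)   [inverse elimination on b] = -x*y^2*z + x^2*y + y^3 + y*z^2 - 3*y
tr(b^-1 a^-1 b a^-1 b^-1) = tr(b a^-1 b^-2)*tr(a) - tr(b a^-1 b^-2 a)   [inverse elimination on a] = x*y^2*z - x^2*y - y^3 - y*z^2 + x*z + 3*y
so tr(a b^-1 a^-1 b a) = tr(a^-1 b a^2)*tr(b) - tr(a^-1 b a^2 b)   [inverse elimination on b] = -x^2*y*z + x^3 + x*y^2 + x*z^2 - 3*x
so tr(b a b a b) = tr(b)*tr(a b a b) - tr(a b a)   [square of b] = y*z^2 - x*z - y
tr(b a b a b a) = tr(b a)*tr(b a b a) - tr(b^-1 a^-1)   [split at a repeated b] = z^3 - 3*z
so tr(a^-1 b a b a b) = tr(b a b a b)*tr(a) - tr(b a b a b a)   [inverse elimination on a] = x*y*z^2 - x^2*z - z^3 - x*y + 3*z
so tr(a b^-1 a^-1 b a b) = tr(a^-1 b a b a)*tr(b) - tr(a^-1 b a b a b)   [inverse elimination on b] = -x*y*z^2 + x^2*z + y^2*z + z^3 - 3*z
so tr(b^-1 a b^-1 a^-1 b a) = tr(a b^-1 a^-1 b a)*tr(b) - tr(a b^-1 a^-1 b a b)   [inverse elimination on b] = -x^2*y^2*z + x^3*y + x*y^3 + 2*x*y*z^2 - x^2*z - y^2*z - z^3 - 3*x*y + 3*z
tr(b^-1 a^-1 b a^-1 b^-1 a) = tr(b^-1 a b^-1 a^-1 b)*tr(a) - tr(b^-1 a b^-1 a^-1 b a)   [inverse elimination on a] = x^2*y^2*z - x^3*y - x*y^3 - 2*x*y*z^2 + x^2*z + y^2*z + z^3 + 4*x*y - 3*z
reduce: tr(a^-1 b a^-1 b^-1 a^-1 b^-1) = tr(b^-1 a^-1 b a^-1 b^-1)*tr(a) - tr(b^-1 a^-1 b a^-1 b^-1 a)   [inverse elimination on a] = x*y*z^2 - y^2*z - z^3 - x*y + 3*z
tr(a^-2) = tr(a^-1)*tr(a) - tr(1)   [inverse elimination on a] = x^2 - 2
tr(a^-1 b a^-1 b^-1 a^-1) = tr(b^-1 a^-2 b)*tr(a) - tr(b^-1 a^-2 b a)   [inverse elimination on a] = x^2*y*z - x*y^2 - x*z^2 + x
so tr(a^-1 b^-1 a^-1 b^-2 a^-1 b) = tr(a^-1 b a^-1 b^-1 a^-1 b^-1)*tr(b) - tr(a^-1 b a^-1 b^-1 a^-1)   [inverse elimination on b] = x*y^2*z^2 - x^2*y*z - y^3*z - y*z^3 + x*z^2 + 3*y*z - x
tr(a^-1 b^-1 a^-1 b^-2 a^-1 b^-1) = tr(a^-1 b^-1 a^-1 b^-2 a^-1)*tr(b) - tr(a^-1 b^-1 a^-1 b^-2 a^-1 b)   [inverse elimination on b] = y*z^3 - x*z^2 - 2*y*z + x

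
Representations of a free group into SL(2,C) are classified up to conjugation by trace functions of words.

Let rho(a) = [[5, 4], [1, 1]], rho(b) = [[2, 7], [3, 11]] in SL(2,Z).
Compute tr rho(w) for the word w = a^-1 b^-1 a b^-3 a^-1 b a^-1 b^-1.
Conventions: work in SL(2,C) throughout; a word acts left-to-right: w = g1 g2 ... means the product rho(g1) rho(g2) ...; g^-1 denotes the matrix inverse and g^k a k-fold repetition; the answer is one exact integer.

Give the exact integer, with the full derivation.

337306945

rho(a^-1) = [[1, -4], [-1, 5]]
... * rho(b^-1) = [[11, -7], [-3, 2]]  ->  [[23, -15], [-26, 17]]
... * rho(a) = [[5, 4], [1, 1]]  ->  [[100, 77], [-113, -87]]
... * rho(b^-1) = [[11, -7], [-3, 2]]  ->  [[869, -546], [-982, 617]]
... * rho(b^-1) = [[11, -7], [-3, 2]]  ->  [[11197, -7175], [-12653, 8108]]
... * rho(b^-1) = [[11, -7], [-3, 2]]  ->  [[144692, -92729], [-163507, 104787]]
... * rho(a^-1) = [[1, -4], [-1, 5]]  ->  [[237421, -1042413], [-268294, 1177963]]
... * rho(b) = [[2, 7], [3, 11]]  ->  [[-2652397, -9804596], [2997301, 11079535]]
... * rho(a^-1) = [[1, -4], [-1, 5]]  ->  [[7152199, -38413392], [-8082234, 43408471]]
... * rho(b^-1) = [[11, -7], [-3, 2]]  ->  [[193914365, -126892177], [-219129987, 143392580]]
tr = 193914365 + 143392580 = 337306945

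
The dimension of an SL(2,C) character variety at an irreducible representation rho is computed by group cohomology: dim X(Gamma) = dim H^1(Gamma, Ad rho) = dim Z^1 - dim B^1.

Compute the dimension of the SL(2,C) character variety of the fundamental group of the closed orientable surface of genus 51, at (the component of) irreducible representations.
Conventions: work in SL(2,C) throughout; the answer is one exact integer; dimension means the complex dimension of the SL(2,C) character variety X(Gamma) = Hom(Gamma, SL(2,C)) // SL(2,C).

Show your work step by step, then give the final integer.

The genus-51 surface group: 2g = 102 generators, one relator prod [a_i, b_i].
Before the relator condition, cocycle space has dim 3*102 = 306.
At an irreducible rho, H^2 = coker(d_2) vanishes (Poincare duality: H^2 is dual to H^0 = invariants = 0), so d_2 is surjective onto sl_2 and dim Z^1 = 306 - 3 = 303.
As always at irreducible rho, dim B^1 = 3.
Hence dim X = 303 - 3 = 300.

300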